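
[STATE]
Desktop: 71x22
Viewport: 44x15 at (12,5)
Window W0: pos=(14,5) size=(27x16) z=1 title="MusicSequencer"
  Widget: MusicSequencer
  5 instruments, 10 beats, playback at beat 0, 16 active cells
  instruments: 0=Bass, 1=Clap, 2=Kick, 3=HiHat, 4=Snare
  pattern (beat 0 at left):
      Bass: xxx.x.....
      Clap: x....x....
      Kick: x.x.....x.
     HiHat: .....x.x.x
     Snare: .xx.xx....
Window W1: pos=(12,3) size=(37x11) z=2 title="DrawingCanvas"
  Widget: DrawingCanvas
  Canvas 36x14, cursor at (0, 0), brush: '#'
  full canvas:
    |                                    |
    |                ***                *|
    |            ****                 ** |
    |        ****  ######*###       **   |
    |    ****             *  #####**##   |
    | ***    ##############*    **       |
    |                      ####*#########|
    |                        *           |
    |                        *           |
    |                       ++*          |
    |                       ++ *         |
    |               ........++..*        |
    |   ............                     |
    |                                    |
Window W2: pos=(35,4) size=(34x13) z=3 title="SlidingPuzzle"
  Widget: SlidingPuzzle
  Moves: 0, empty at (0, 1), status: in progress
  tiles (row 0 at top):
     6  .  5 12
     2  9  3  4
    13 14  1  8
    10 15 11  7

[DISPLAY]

┠──────────────────────┃ SlidingPuzzle      
┃+                     ┠────────────────────
┃                ***   ┃┌────┬────┬────┬────
┃            ****      ┃│  6 │    │  5 │ 12 
┃        ****  ######*#┃├────┼────┼────┼────
┃    ****             *┃│  2 │  9 │  3 │  4 
┃ ***    ##############┃├────┼────┼────┼────
┃                      ┃│ 13 │ 14 │  1 │  8 
┗━━━━━━━━━━━━━━━━━━━━━━┃├────┼────┼────┼────
  ┃                    ┃│ 10 │ 15 │ 11 │  7 
  ┃                    ┃└────┴────┴────┴────
  ┃                    ┗━━━━━━━━━━━━━━━━━━━━
  ┃                         ┃               
  ┃                         ┃               
  ┃                         ┃               


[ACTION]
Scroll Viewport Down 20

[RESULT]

┃                ***   ┃┌────┬────┬────┬────
┃            ****      ┃│  6 │    │  5 │ 12 
┃        ****  ######*#┃├────┼────┼────┼────
┃    ****             *┃│  2 │  9 │  3 │  4 
┃ ***    ##############┃├────┼────┼────┼────
┃                      ┃│ 13 │ 14 │  1 │  8 
┗━━━━━━━━━━━━━━━━━━━━━━┃├────┼────┼────┼────
  ┃                    ┃│ 10 │ 15 │ 11 │  7 
  ┃                    ┃└────┴────┴────┴────
  ┃                    ┗━━━━━━━━━━━━━━━━━━━━
  ┃                         ┃               
  ┃                         ┃               
  ┃                         ┃               
  ┗━━━━━━━━━━━━━━━━━━━━━━━━━┛               
                                            


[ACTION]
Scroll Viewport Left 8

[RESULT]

        ┃                ***   ┃┌────┬────┬─
        ┃            ****      ┃│  6 │    │ 
        ┃        ****  ######*#┃├────┼────┼─
        ┃    ****             *┃│  2 │  9 │ 
        ┃ ***    ##############┃├────┼────┼─
        ┃                      ┃│ 13 │ 14 │ 
        ┗━━━━━━━━━━━━━━━━━━━━━━┃├────┼────┼─
          ┃                    ┃│ 10 │ 15 │ 
          ┃                    ┃└────┴────┴─
          ┃                    ┗━━━━━━━━━━━━
          ┃                         ┃       
          ┃                         ┃       
          ┃                         ┃       
          ┗━━━━━━━━━━━━━━━━━━━━━━━━━┛       
                                            


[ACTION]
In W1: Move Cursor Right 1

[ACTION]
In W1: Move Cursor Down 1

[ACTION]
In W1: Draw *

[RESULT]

        ┃ *              ***   ┃┌────┬────┬─
        ┃            ****      ┃│  6 │    │ 
        ┃        ****  ######*#┃├────┼────┼─
        ┃    ****             *┃│  2 │  9 │ 
        ┃ ***    ##############┃├────┼────┼─
        ┃                      ┃│ 13 │ 14 │ 
        ┗━━━━━━━━━━━━━━━━━━━━━━┃├────┼────┼─
          ┃                    ┃│ 10 │ 15 │ 
          ┃                    ┃└────┴────┴─
          ┃                    ┗━━━━━━━━━━━━
          ┃                         ┃       
          ┃                         ┃       
          ┃                         ┃       
          ┗━━━━━━━━━━━━━━━━━━━━━━━━━┛       
                                            


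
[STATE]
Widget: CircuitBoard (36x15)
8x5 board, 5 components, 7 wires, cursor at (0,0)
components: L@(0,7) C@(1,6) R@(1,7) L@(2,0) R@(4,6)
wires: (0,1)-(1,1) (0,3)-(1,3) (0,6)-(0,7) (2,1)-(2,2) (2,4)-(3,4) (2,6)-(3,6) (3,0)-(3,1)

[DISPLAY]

   0 1 2 3 4 5 6 7                  
0  [.]  ·       ·           · ─ L   
        │       │                   
1       ·       ·           C   R   
                                    
2   L   · ─ ·       ·       ·       
                    │       │       
3   · ─ ·           ·       ·       
                                    
4                           R       
Cursor: (0,0)                       
                                    
                                    
                                    
                                    


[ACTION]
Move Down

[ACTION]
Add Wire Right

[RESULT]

   0 1 2 3 4 5 6 7                  
0       ·       ·           · ─ L   
        │       │                   
1  [.]─ ·       ·           C   R   
                                    
2   L   · ─ ·       ·       ·       
                    │       │       
3   · ─ ·           ·       ·       
                                    
4                           R       
Cursor: (1,0)                       
                                    
                                    
                                    
                                    


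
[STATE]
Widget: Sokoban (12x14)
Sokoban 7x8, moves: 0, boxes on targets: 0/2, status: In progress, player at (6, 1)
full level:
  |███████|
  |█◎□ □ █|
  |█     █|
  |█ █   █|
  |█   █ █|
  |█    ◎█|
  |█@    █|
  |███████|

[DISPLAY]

███████     
█◎□ □ █     
█     █     
█ █   █     
█   █ █     
█    ◎█     
█@    █     
███████     
Moves: 0  0/
            
            
            
            
            


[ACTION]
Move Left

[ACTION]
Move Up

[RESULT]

███████     
█◎□ □ █     
█     █     
█ █   █     
█   █ █     
█@   ◎█     
█     █     
███████     
Moves: 1  0/
            
            
            
            
            


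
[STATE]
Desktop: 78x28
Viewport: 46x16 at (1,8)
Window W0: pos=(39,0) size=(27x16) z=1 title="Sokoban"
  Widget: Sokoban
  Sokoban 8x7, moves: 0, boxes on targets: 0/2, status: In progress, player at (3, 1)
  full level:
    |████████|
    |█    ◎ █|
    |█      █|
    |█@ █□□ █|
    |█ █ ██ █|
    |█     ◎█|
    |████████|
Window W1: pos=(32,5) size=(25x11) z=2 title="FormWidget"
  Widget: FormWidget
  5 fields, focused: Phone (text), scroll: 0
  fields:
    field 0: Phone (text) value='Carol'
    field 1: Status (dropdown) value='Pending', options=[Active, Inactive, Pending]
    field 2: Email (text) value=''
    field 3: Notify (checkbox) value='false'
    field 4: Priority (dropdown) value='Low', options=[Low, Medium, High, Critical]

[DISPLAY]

                               ┃> Phone:      
                               ┃  Status:     
                               ┃  Email:      
                               ┃  Notify:     
                               ┃  Priority:   
                               ┃              
                               ┃              
                               ┗━━━━━━━━━━━━━━
                                              
                                              
                                              
                                              
                                              
                                              
                                              
                                              


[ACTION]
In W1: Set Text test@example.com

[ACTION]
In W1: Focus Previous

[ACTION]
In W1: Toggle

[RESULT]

                               ┃  Phone:      
                               ┃  Status:     
                               ┃  Email:      
                               ┃  Notify:     
                               ┃> Priority:   
                               ┃              
                               ┃              
                               ┗━━━━━━━━━━━━━━
                                              
                                              
                                              
                                              
                                              
                                              
                                              
                                              


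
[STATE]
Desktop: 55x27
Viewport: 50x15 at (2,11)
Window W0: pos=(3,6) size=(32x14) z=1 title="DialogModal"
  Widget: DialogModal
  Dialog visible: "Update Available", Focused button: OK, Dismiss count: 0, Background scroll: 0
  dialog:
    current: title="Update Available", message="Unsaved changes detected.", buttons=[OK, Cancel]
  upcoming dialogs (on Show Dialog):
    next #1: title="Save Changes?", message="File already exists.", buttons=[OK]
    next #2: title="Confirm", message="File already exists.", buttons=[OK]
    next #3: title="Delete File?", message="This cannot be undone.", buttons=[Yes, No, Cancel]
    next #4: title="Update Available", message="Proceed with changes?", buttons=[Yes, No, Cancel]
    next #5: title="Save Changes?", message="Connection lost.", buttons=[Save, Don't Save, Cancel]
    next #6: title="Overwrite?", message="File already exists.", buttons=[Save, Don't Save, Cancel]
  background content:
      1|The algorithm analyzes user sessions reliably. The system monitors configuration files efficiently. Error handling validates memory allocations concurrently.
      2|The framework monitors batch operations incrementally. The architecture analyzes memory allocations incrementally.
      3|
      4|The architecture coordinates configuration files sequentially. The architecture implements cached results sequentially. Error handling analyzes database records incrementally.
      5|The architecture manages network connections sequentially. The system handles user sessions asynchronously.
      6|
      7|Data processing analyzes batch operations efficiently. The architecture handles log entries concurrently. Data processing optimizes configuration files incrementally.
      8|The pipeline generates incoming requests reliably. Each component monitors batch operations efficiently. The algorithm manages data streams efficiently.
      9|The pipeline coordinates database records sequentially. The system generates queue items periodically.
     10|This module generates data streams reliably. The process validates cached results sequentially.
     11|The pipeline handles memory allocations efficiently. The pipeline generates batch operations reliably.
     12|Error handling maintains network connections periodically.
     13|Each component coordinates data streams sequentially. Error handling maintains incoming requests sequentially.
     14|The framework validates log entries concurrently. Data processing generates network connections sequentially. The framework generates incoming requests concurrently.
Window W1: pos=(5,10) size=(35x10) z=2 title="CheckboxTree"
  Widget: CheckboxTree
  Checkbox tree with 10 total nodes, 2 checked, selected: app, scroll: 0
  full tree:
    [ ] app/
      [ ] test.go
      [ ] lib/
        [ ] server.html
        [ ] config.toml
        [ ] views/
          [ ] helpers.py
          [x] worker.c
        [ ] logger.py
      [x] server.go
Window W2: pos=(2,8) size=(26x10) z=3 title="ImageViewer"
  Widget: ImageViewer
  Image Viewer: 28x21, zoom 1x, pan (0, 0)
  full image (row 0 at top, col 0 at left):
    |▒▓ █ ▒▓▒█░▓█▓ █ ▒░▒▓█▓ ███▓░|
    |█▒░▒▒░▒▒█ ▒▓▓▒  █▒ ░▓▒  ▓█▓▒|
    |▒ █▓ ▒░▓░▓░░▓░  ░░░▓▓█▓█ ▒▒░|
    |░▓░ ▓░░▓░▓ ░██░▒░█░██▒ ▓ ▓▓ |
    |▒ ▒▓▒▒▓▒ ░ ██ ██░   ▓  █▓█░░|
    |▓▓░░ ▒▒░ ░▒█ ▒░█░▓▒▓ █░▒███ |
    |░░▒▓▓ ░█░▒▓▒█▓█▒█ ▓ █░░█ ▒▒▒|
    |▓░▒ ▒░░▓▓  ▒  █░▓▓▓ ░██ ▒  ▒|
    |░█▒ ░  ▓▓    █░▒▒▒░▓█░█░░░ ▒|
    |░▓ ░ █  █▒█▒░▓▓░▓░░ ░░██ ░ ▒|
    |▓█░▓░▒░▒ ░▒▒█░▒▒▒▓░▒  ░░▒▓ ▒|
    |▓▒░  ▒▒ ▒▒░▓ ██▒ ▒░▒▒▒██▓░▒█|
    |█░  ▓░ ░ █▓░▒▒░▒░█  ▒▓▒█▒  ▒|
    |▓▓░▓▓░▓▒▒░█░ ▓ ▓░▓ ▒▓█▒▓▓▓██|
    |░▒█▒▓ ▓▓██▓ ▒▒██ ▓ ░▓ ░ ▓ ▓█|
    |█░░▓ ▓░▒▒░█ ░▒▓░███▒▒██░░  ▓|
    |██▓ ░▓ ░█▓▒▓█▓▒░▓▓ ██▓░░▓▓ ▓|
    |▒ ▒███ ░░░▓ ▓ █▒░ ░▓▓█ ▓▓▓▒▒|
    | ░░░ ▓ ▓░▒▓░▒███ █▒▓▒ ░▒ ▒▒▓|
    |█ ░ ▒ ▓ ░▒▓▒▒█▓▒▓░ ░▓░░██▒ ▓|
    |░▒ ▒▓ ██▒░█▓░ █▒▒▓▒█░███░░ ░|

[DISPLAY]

┃▒▓ █ ▒▓▒█░▓█▓ █ ▒░▒▓█▓ █┃           ┃            
┃█▒░▒▒░▒▒█ ▒▓▓▒  █▒ ░▓▒  ┃───────────┨            
┃▒ █▓ ▒░▓░▓░░▓░  ░░░▓▓█▓█┃           ┃            
┃░▓░ ▓░░▓░▓ ░██░▒░█░██▒ ▓┃           ┃            
┃▒ ▒▓▒▒▓▒ ░ ██ ██░   ▓  █┃           ┃            
┃▓▓░░ ▒▒░ ░▒█ ▒░█░▓▒▓ █░▒┃           ┃            
┗━━━━━━━━━━━━━━━━━━━━━━━━┛           ┃            
 ┃T┃     [-] views/                  ┃            
 ┗━┗━━━━━━━━━━━━━━━━━━━━━━━━━━━━━━━━━┛            
                                                  
                                                  
                                                  
                                                  
                                                  
                                                  


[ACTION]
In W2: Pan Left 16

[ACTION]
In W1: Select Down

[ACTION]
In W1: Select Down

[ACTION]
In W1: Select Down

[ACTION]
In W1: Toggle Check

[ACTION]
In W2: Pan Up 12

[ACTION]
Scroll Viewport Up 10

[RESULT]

                                                  
                                                  
                                                  
                                                  
                                                  
 ┏━━━━━━━━━━━━━━━━━━━━━━━━━━━━━━┓                 
 ┃ DialogModal                  ┃                 
┏━━━━━━━━━━━━━━━━━━━━━━━━┓──────┨                 
┃ ImageViewer            ┃ser se┃                 
┠────────────────────────┨━━━━━━━━━━━┓            
┃▒▓ █ ▒▓▒█░▓█▓ █ ▒░▒▓█▓ █┃           ┃            
┃█▒░▒▒░▒▒█ ▒▓▓▒  █▒ ░▓▒  ┃───────────┨            
┃▒ █▓ ▒░▓░▓░░▓░  ░░░▓▓█▓█┃           ┃            
┃░▓░ ▓░░▓░▓ ░██░▒░█░██▒ ▓┃           ┃            
┃▒ ▒▓▒▒▓▒ ░ ██ ██░   ▓  █┃           ┃            


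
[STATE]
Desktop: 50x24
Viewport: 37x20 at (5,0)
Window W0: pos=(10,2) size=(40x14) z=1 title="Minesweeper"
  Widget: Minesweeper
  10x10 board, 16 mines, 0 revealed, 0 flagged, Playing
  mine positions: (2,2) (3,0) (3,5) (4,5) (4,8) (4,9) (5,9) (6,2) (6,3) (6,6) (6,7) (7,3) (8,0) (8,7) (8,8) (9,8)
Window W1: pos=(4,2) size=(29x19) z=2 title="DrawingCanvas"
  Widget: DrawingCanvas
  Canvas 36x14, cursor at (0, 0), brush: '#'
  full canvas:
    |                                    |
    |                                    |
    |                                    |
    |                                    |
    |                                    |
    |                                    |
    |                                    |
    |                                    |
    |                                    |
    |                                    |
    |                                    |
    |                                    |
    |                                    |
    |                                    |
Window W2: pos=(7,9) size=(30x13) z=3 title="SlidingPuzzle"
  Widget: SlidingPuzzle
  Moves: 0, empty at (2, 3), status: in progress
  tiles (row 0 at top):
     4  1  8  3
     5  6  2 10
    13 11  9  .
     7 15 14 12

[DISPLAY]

                                     
                                     
━━━━━━━━━━━━━━━━━━━━━━━━━━━┓━━━━━━━━━
 DrawingCanvas             ┃         
───────────────────────────┨─────────
+                          ┃         
                           ┃         
                           ┃         
                           ┃         
  ┏━━━━━━━━━━━━━━━━━━━━━━━━━━━━┓     
  ┃ SlidingPuzzle              ┃     
  ┠────────────────────────────┨     
  ┃┌────┬────┬────┬────┐       ┃     
  ┃│  4 │  1 │  8 │  3 │       ┃     
  ┃├────┼────┼────┼────┤       ┃     
  ┃│  5 │  6 │  2 │ 10 │       ┃━━━━━
  ┃├────┼────┼────┼────┤       ┃     
  ┃│ 13 │ 11 │  9 │    │       ┃     
  ┃├────┼────┼────┼────┤       ┃     
  ┃│  7 │ 15 │ 14 │ 12 │       ┃     


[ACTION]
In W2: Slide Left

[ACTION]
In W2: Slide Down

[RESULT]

                                     
                                     
━━━━━━━━━━━━━━━━━━━━━━━━━━━┓━━━━━━━━━
 DrawingCanvas             ┃         
───────────────────────────┨─────────
+                          ┃         
                           ┃         
                           ┃         
                           ┃         
  ┏━━━━━━━━━━━━━━━━━━━━━━━━━━━━┓     
  ┃ SlidingPuzzle              ┃     
  ┠────────────────────────────┨     
  ┃┌────┬────┬────┬────┐       ┃     
  ┃│  4 │  1 │  8 │  3 │       ┃     
  ┃├────┼────┼────┼────┤       ┃     
  ┃│  5 │  6 │  2 │    │       ┃━━━━━
  ┃├────┼────┼────┼────┤       ┃     
  ┃│ 13 │ 11 │  9 │ 10 │       ┃     
  ┃├────┼────┼────┼────┤       ┃     
  ┃│  7 │ 15 │ 14 │ 12 │       ┃     


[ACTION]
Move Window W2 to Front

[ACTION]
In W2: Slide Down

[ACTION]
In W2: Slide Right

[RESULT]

                                     
                                     
━━━━━━━━━━━━━━━━━━━━━━━━━━━┓━━━━━━━━━
 DrawingCanvas             ┃         
───────────────────────────┨─────────
+                          ┃         
                           ┃         
                           ┃         
                           ┃         
  ┏━━━━━━━━━━━━━━━━━━━━━━━━━━━━┓     
  ┃ SlidingPuzzle              ┃     
  ┠────────────────────────────┨     
  ┃┌────┬────┬────┬────┐       ┃     
  ┃│  4 │  1 │    │  8 │       ┃     
  ┃├────┼────┼────┼────┤       ┃     
  ┃│  5 │  6 │  2 │  3 │       ┃━━━━━
  ┃├────┼────┼────┼────┤       ┃     
  ┃│ 13 │ 11 │  9 │ 10 │       ┃     
  ┃├────┼────┼────┼────┤       ┃     
  ┃│  7 │ 15 │ 14 │ 12 │       ┃     


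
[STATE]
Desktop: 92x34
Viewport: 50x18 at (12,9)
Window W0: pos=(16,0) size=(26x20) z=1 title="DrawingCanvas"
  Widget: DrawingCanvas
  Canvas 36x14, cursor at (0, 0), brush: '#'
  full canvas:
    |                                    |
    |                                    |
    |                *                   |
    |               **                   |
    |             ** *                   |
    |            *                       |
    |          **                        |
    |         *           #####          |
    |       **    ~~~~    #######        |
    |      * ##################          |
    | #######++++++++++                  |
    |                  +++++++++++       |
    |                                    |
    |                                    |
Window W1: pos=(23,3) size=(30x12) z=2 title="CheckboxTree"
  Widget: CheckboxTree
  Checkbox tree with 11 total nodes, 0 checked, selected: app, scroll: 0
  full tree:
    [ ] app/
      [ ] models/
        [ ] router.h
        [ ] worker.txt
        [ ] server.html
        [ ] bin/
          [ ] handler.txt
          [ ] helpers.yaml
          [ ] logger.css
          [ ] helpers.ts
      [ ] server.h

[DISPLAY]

    ┃      ┃     [ ] worker.txt         ┃         
    ┃      ┃     [ ] server.html        ┃         
    ┃      ┃     [ ] bin/               ┃         
    ┃      ┃       [ ] handler.txt      ┃         
    ┃ #####┃       [ ] helpers.yaml     ┃         
    ┃      ┗━━━━━━━━━━━━━━━━━━━━━━━━━━━━┛         
    ┃                        ┃                    
    ┃                        ┃                    
    ┃                        ┃                    
    ┃                        ┃                    
    ┗━━━━━━━━━━━━━━━━━━━━━━━━┛                    
                                                  
                                                  
                                                  
                                                  
                                                  
                                                  
                                                  


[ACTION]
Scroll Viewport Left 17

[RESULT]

                ┃      ┃     [ ] worker.txt       
                ┃      ┃     [ ] server.html      
                ┃      ┃     [ ] bin/             
                ┃      ┃       [ ] handler.txt    
                ┃ #####┃       [ ] helpers.yaml   
                ┃      ┗━━━━━━━━━━━━━━━━━━━━━━━━━━
                ┃                        ┃        
                ┃                        ┃        
                ┃                        ┃        
                ┃                        ┃        
                ┗━━━━━━━━━━━━━━━━━━━━━━━━┛        
                                                  
                                                  
                                                  
                                                  
                                                  
                                                  
                                                  


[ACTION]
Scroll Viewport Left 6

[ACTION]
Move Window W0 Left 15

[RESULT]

 ┃          **         ┃     [ ] worker.txt       
 ┃         *           ┃     [ ] server.html      
 ┃       **    ~~~~    ┃     [ ] bin/             
 ┃      * #############┃       [ ] handler.txt    
 ┃ #######++++++++++   ┃       [ ] helpers.yaml   
 ┃                  +++┗━━━━━━━━━━━━━━━━━━━━━━━━━━
 ┃                        ┃                       
 ┃                        ┃                       
 ┃                        ┃                       
 ┃                        ┃                       
 ┗━━━━━━━━━━━━━━━━━━━━━━━━┛                       
                                                  
                                                  
                                                  
                                                  
                                                  
                                                  
                                                  


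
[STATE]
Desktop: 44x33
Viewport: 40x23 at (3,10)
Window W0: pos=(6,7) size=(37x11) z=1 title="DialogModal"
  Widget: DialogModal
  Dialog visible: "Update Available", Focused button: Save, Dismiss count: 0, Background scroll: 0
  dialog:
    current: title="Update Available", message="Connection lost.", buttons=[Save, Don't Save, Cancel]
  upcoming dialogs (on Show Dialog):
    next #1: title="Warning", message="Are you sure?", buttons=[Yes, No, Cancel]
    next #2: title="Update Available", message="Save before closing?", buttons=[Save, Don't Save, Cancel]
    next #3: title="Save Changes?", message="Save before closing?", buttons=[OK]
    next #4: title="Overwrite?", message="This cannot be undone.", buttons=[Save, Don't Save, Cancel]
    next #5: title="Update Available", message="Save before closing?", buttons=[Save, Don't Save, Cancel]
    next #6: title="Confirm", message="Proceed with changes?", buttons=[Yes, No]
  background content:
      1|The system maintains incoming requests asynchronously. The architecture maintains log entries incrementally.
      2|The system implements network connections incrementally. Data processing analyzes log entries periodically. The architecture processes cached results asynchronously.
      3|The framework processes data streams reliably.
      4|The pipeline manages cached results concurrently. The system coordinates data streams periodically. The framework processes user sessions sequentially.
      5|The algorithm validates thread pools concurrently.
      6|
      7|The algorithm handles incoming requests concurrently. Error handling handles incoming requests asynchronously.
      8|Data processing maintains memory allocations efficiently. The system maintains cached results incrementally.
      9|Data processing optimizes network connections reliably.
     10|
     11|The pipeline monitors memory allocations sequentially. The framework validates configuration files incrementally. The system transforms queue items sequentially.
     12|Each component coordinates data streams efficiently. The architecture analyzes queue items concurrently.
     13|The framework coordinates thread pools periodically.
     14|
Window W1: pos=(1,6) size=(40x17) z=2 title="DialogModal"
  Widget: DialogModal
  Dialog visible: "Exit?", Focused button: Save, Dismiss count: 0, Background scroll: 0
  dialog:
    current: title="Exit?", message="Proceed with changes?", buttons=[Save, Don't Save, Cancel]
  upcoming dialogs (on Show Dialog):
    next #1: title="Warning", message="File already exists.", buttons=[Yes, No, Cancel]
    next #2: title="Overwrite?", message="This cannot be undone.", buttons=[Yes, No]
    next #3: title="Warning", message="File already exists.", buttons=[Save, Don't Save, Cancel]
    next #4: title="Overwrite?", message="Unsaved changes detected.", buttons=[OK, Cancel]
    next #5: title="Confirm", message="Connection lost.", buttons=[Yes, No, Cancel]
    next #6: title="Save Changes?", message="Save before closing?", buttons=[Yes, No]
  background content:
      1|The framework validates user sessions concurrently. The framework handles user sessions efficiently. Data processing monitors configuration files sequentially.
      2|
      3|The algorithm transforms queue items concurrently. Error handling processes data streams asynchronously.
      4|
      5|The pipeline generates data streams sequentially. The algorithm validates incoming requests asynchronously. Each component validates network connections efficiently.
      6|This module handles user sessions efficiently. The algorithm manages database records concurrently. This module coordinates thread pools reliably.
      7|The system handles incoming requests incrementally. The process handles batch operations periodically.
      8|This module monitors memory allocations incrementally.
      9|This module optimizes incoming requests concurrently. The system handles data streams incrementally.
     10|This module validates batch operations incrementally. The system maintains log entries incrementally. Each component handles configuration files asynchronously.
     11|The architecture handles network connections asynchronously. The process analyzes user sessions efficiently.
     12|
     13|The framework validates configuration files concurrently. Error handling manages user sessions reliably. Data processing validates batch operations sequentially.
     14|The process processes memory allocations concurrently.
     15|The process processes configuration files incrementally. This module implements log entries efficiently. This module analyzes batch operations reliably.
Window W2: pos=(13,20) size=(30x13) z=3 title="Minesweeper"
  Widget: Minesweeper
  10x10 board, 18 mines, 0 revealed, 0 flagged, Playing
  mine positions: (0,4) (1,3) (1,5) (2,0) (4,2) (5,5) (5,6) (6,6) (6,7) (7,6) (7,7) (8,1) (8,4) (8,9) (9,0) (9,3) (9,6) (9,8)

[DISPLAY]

                                     ┃e┃
he algorithm transforms queue items c┃e┃
                                     ┃m┃
he┌──────────────────────────────┐ se┃s┃
hi│            Exit?             │ffi┃l┃
he│    Proceed with changes?     │s i┃ ┃
hi│ [Save]  Don't Save   Cancel  │ion┃u┃
hi└──────────────────────────────┘est┃━┛
his module validates batch operations┃  
he architecture handles network conne┃  
          ┏━━━━━━━━━━━━━━━━━━━━━━━━━━━━┓
he framewo┃ Minesweeper                ┃
━━━━━━━━━━┠────────────────────────────┨
          ┃■■■■■■■■■■                  ┃
          ┃■■■■■■■■■■                  ┃
          ┃■■■■■■■■■■                  ┃
          ┃■■■■■■■■■■                  ┃
          ┃■■■■■■■■■■                  ┃
          ┃■■■■■■■■■■                  ┃
          ┃■■■■■■■■■■                  ┃
          ┃■■■■■■■■■■                  ┃
          ┃■■■■■■■■■■                  ┃
          ┗━━━━━━━━━━━━━━━━━━━━━━━━━━━━┛


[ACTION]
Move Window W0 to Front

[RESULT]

   ┃The system maintains incoming reque┃
he ┃Th┌─────────────────────────────┐ne┃
   ┃Th│       Update Available      │am┃
he┌┃Th│       Connection lost.      │ts┃
hi│┃Th│ [Save]  Don't Save   Cancel │ol┃
he│┃  └─────────────────────────────┘  ┃
hi│┃The algorithm handles incoming requ┃
hi└┗━━━━━━━━━━━━━━━━━━━━━━━━━━━━━━━━━━━┛
his module validates batch operations┃  
he architecture handles network conne┃  
          ┏━━━━━━━━━━━━━━━━━━━━━━━━━━━━┓
he framewo┃ Minesweeper                ┃
━━━━━━━━━━┠────────────────────────────┨
          ┃■■■■■■■■■■                  ┃
          ┃■■■■■■■■■■                  ┃
          ┃■■■■■■■■■■                  ┃
          ┃■■■■■■■■■■                  ┃
          ┃■■■■■■■■■■                  ┃
          ┃■■■■■■■■■■                  ┃
          ┃■■■■■■■■■■                  ┃
          ┃■■■■■■■■■■                  ┃
          ┃■■■■■■■■■■                  ┃
          ┗━━━━━━━━━━━━━━━━━━━━━━━━━━━━┛


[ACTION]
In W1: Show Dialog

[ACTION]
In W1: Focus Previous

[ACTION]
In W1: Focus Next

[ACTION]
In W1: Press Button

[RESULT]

   ┃The system maintains incoming reque┃
he ┃Th┌─────────────────────────────┐ne┃
   ┃Th│       Update Available      │am┃
he ┃Th│       Connection lost.      │ts┃
his┃Th│ [Save]  Don't Save   Cancel │ol┃
he ┃  └─────────────────────────────┘  ┃
his┃The algorithm handles incoming requ┃
his┗━━━━━━━━━━━━━━━━━━━━━━━━━━━━━━━━━━━┛
his module validates batch operations┃  
he architecture handles network conne┃  
          ┏━━━━━━━━━━━━━━━━━━━━━━━━━━━━┓
he framewo┃ Minesweeper                ┃
━━━━━━━━━━┠────────────────────────────┨
          ┃■■■■■■■■■■                  ┃
          ┃■■■■■■■■■■                  ┃
          ┃■■■■■■■■■■                  ┃
          ┃■■■■■■■■■■                  ┃
          ┃■■■■■■■■■■                  ┃
          ┃■■■■■■■■■■                  ┃
          ┃■■■■■■■■■■                  ┃
          ┃■■■■■■■■■■                  ┃
          ┃■■■■■■■■■■                  ┃
          ┗━━━━━━━━━━━━━━━━━━━━━━━━━━━━┛


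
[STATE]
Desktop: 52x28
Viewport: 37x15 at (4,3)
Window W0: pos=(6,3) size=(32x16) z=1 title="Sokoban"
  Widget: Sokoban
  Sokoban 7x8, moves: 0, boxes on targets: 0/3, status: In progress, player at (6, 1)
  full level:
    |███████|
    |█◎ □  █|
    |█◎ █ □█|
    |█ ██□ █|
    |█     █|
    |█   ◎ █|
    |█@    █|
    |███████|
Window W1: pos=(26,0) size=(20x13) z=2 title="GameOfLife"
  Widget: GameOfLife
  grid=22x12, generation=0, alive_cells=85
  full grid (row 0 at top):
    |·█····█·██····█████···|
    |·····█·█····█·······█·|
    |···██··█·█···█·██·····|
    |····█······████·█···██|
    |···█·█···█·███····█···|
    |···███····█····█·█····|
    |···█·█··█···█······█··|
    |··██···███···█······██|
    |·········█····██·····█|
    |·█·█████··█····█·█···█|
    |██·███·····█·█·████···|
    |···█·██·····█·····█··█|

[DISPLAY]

  ┏━━━━━━━━━━━━━━━━━━━┃Gen: 0        
  ┃ Sokoban           ┃·██··█·█···█·█
  ┠───────────────────┃··█······████·
  ┃███████            ┃·█·█···█·███··
  ┃█◎ □  █            ┃·███····█····█
  ┃█◎ █ □█            ┃·█·█··█···█···
  ┃█ ██□ █            ┃██···███···█··
  ┃█     █            ┃·······█····██
  ┃█   ◎ █            ┃·█████··█····█
  ┃█@    █            ┗━━━━━━━━━━━━━━
  ┃███████                       ┃   
  ┃Moves: 0  0/3                 ┃   
  ┃                              ┃   
  ┃                              ┃   
  ┃                              ┃   


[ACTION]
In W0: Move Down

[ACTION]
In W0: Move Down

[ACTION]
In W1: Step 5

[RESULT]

  ┏━━━━━━━━━━━━━━━━━━━┃Gen: 5        
  ┃ Sokoban           ┃█······█·█····
  ┠───────────────────┃█·····█··█··██
  ┃███████            ┃█·██···███··█·
  ┃█◎ □  █            ┃█··█···██··██·
  ┃█◎ █ □█            ┃█···██··████··
  ┃█ ██□ █            ┃█····██·█··█··
  ┃█     █            ┃█········█···█
  ┃█   ◎ █            ┃············█·
  ┃█@    █            ┗━━━━━━━━━━━━━━
  ┃███████                       ┃   
  ┃Moves: 0  0/3                 ┃   
  ┃                              ┃   
  ┃                              ┃   
  ┃                              ┃   


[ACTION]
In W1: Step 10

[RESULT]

  ┏━━━━━━━━━━━━━━━━━━━┃Gen: 15       
  ┃ Sokoban           ┃··········████
  ┠───────────────────┃············██
  ┃███████            ┃····█·····███·
  ┃█◎ □  █            ┃···█·█·██████·
  ┃█◎ █ □█            ┃·····████···█·
  ┃█ ██□ █            ┃██·····███·███
  ┃█     █            ┃···█···██····█
  ┃█   ◎ █            ┃·█············
  ┃█@    █            ┗━━━━━━━━━━━━━━
  ┃███████                       ┃   
  ┃Moves: 0  0/3                 ┃   
  ┃                              ┃   
  ┃                              ┃   
  ┃                              ┃   
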